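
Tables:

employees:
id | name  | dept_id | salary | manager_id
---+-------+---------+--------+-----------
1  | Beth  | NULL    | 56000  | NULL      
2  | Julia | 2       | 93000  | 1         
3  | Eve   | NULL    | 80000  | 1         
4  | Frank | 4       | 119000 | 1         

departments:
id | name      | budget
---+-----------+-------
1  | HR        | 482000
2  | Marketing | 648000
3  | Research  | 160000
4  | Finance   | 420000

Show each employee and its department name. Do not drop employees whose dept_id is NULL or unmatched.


LEFT JOIN keeps every row from employees (the left table); where dept_id has no match in departments, the department columns become NULL. Walk through each employee:
  - employee 1 (Beth): dept_id=NULL, no match -> kept with NULL
  - employee 2 (Julia): dept_id=2 -> matches Marketing
  - employee 3 (Eve): dept_id=NULL, no match -> kept with NULL
  - employee 4 (Frank): dept_id=4 -> matches Finance
All 4 rows appear; 2 have NULL department.

SQL:
SELECT a.name, b.name AS department
FROM employees a
LEFT JOIN departments b ON a.dept_id = b.id

Result:
name  | department
------+-----------
Beth  | NULL      
Julia | Marketing 
Eve   | NULL      
Frank | Finance   


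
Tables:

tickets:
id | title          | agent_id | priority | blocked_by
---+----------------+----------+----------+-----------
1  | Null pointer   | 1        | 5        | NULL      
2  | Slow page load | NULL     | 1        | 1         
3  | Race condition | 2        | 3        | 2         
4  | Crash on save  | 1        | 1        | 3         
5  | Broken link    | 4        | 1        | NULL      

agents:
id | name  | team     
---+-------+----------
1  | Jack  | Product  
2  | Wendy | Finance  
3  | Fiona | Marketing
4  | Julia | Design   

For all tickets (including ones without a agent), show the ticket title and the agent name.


LEFT JOIN keeps every row from tickets (the left table); where agent_id has no match in agents, the agent columns become NULL. Walk through each ticket:
  - ticket 1 (Null pointer): agent_id=1 -> matches Jack
  - ticket 2 (Slow page load): agent_id=NULL, no match -> kept with NULL
  - ticket 3 (Race condition): agent_id=2 -> matches Wendy
  - ticket 4 (Crash on save): agent_id=1 -> matches Jack
  - ticket 5 (Broken link): agent_id=4 -> matches Julia
All 5 rows appear; 1 has NULL agent.

SQL:
SELECT a.title, b.name AS agent
FROM tickets a
LEFT JOIN agents b ON a.agent_id = b.id

Result:
title          | agent
---------------+------
Null pointer   | Jack 
Slow page load | NULL 
Race condition | Wendy
Crash on save  | Jack 
Broken link    | Julia


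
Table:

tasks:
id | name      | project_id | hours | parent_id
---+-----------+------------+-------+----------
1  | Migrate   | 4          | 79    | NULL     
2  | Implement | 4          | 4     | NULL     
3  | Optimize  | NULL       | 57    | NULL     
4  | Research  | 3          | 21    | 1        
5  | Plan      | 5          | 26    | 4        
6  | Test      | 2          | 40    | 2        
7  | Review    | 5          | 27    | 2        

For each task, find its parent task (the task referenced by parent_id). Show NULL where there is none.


This is a self-join: tasks is joined to a second copy of itself, matching each row's parent_id to another row's id. Use LEFT JOIN so rows with parent_id=NULL are kept.
  - task 1 (Migrate): parent_id=NULL -> NULL
  - task 2 (Implement): parent_id=NULL -> NULL
  - task 3 (Optimize): parent_id=NULL -> NULL
  - task 4 (Research): parent_id=1 -> Migrate
  - task 5 (Plan): parent_id=4 -> Research
  - task 6 (Test): parent_id=2 -> Implement
  - task 7 (Review): parent_id=2 -> Implement

SQL:
SELECT a.name AS item, b.name AS parent
FROM tasks a
LEFT JOIN tasks b ON a.parent_id = b.id

Result:
item      | parent   
----------+----------
Migrate   | NULL     
Implement | NULL     
Optimize  | NULL     
Research  | Migrate  
Plan      | Research 
Test      | Implement
Review    | Implement


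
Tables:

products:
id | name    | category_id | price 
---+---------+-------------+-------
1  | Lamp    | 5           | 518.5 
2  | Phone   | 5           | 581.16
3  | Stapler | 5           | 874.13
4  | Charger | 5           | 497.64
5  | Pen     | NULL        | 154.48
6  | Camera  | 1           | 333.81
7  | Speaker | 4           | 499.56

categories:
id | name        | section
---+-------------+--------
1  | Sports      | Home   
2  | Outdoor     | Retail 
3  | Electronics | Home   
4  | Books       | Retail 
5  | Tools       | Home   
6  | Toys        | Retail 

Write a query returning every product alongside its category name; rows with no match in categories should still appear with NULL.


LEFT JOIN keeps every row from products (the left table); where category_id has no match in categories, the category columns become NULL. Walk through each product:
  - product 1 (Lamp): category_id=5 -> matches Tools
  - product 2 (Phone): category_id=5 -> matches Tools
  - product 3 (Stapler): category_id=5 -> matches Tools
  - product 4 (Charger): category_id=5 -> matches Tools
  - product 5 (Pen): category_id=NULL, no match -> kept with NULL
  - product 6 (Camera): category_id=1 -> matches Sports
  - product 7 (Speaker): category_id=4 -> matches Books
All 7 rows appear; 1 has NULL category.

SQL:
SELECT a.name, b.name AS category
FROM products a
LEFT JOIN categories b ON a.category_id = b.id

Result:
name    | category
--------+---------
Lamp    | Tools   
Phone   | Tools   
Stapler | Tools   
Charger | Tools   
Pen     | NULL    
Camera  | Sports  
Speaker | Books   


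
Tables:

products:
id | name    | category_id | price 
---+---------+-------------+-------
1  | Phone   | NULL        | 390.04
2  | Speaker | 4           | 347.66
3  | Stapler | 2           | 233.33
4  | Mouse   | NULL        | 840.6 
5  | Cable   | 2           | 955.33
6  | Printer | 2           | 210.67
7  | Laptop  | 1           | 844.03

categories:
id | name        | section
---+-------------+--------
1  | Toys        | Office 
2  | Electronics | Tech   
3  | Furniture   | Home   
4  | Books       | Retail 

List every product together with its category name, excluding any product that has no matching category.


INNER JOIN keeps only products rows whose category_id matches an id in categories. Walk through each product:
  - product 1 (Phone): category_id=NULL, no match -> dropped
  - product 2 (Speaker): category_id=4 -> matches Books
  - product 3 (Stapler): category_id=2 -> matches Electronics
  - product 4 (Mouse): category_id=NULL, no match -> dropped
  - product 5 (Cable): category_id=2 -> matches Electronics
  - product 6 (Printer): category_id=2 -> matches Electronics
  - product 7 (Laptop): category_id=1 -> matches Toys
So 2 of 7 rows are dropped.

SQL:
SELECT a.name, b.name AS category
FROM products a
INNER JOIN categories b ON a.category_id = b.id

Result:
name    | category   
--------+------------
Speaker | Books      
Stapler | Electronics
Cable   | Electronics
Printer | Electronics
Laptop  | Toys       


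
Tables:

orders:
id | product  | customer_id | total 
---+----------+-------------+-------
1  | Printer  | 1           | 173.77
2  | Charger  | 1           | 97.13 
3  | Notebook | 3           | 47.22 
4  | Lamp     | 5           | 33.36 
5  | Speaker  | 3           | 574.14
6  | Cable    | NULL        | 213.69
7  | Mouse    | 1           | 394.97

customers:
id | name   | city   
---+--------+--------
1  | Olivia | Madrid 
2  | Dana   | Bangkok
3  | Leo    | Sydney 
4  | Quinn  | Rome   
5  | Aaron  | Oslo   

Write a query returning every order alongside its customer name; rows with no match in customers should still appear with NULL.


LEFT JOIN keeps every row from orders (the left table); where customer_id has no match in customers, the customer columns become NULL. Walk through each order:
  - order 1 (Printer): customer_id=1 -> matches Olivia
  - order 2 (Charger): customer_id=1 -> matches Olivia
  - order 3 (Notebook): customer_id=3 -> matches Leo
  - order 4 (Lamp): customer_id=5 -> matches Aaron
  - order 5 (Speaker): customer_id=3 -> matches Leo
  - order 6 (Cable): customer_id=NULL, no match -> kept with NULL
  - order 7 (Mouse): customer_id=1 -> matches Olivia
All 7 rows appear; 1 has NULL customer.

SQL:
SELECT a.product, b.name AS customer
FROM orders a
LEFT JOIN customers b ON a.customer_id = b.id

Result:
product  | customer
---------+---------
Printer  | Olivia  
Charger  | Olivia  
Notebook | Leo     
Lamp     | Aaron   
Speaker  | Leo     
Cable    | NULL    
Mouse    | Olivia  


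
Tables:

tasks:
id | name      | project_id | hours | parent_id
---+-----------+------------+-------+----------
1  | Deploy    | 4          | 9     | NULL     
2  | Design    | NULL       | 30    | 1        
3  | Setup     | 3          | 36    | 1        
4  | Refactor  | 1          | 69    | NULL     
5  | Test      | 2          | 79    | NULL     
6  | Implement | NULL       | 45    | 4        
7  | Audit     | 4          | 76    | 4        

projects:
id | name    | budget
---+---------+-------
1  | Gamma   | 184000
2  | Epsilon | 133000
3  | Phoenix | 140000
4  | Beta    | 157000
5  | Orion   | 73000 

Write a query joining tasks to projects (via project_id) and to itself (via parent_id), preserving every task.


Two LEFT JOINs from the same base table tasks: one to projects via project_id, one to tasks itself via parent_id. Both are LEFT so every task is preserved.
Match against projects:
  - task 1 (Deploy): project_id=4 -> matches Beta
  - task 2 (Design): project_id=NULL, no match -> kept with NULL
  - task 3 (Setup): project_id=3 -> matches Phoenix
  - task 4 (Refactor): project_id=1 -> matches Gamma
  - task 5 (Test): project_id=2 -> matches Epsilon
  - task 6 (Implement): project_id=NULL, no match -> kept with NULL
  - task 7 (Audit): project_id=4 -> matches Beta
Match against tasks (self):
  - task 1 (Deploy): parent_id=NULL -> NULL
  - task 2 (Design): parent_id=1 -> Deploy
  - task 3 (Setup): parent_id=1 -> Deploy
  - task 4 (Refactor): parent_id=NULL -> NULL
  - task 5 (Test): parent_id=NULL -> NULL
  - task 6 (Implement): parent_id=4 -> Refactor
  - task 7 (Audit): parent_id=4 -> Refactor

SQL:
SELECT a.name, b.name AS project, c.name AS parent
FROM tasks a
LEFT JOIN projects b ON a.project_id = b.id
LEFT JOIN tasks c ON a.parent_id = c.id

Result:
name      | project | parent  
----------+---------+---------
Deploy    | Beta    | NULL    
Design    | NULL    | Deploy  
Setup     | Phoenix | Deploy  
Refactor  | Gamma   | NULL    
Test      | Epsilon | NULL    
Implement | NULL    | Refactor
Audit     | Beta    | Refactor


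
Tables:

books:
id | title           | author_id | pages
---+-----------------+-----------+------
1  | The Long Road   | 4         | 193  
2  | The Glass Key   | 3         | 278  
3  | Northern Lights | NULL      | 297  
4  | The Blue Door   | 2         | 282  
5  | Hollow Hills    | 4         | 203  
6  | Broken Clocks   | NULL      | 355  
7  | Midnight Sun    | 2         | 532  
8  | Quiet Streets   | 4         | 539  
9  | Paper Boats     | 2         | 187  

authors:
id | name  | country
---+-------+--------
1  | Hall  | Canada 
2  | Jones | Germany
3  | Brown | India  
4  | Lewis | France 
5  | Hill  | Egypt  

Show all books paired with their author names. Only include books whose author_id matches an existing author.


INNER JOIN keeps only books rows whose author_id matches an id in authors. Walk through each book:
  - book 1 (The Long Road): author_id=4 -> matches Lewis
  - book 2 (The Glass Key): author_id=3 -> matches Brown
  - book 3 (Northern Lights): author_id=NULL, no match -> dropped
  - book 4 (The Blue Door): author_id=2 -> matches Jones
  - book 5 (Hollow Hills): author_id=4 -> matches Lewis
  - book 6 (Broken Clocks): author_id=NULL, no match -> dropped
  - book 7 (Midnight Sun): author_id=2 -> matches Jones
  - book 8 (Quiet Streets): author_id=4 -> matches Lewis
  - book 9 (Paper Boats): author_id=2 -> matches Jones
So 2 of 9 rows are dropped.

SQL:
SELECT a.title, b.name AS author
FROM books a
INNER JOIN authors b ON a.author_id = b.id

Result:
title         | author
--------------+-------
The Long Road | Lewis 
The Glass Key | Brown 
The Blue Door | Jones 
Hollow Hills  | Lewis 
Midnight Sun  | Jones 
Quiet Streets | Lewis 
Paper Boats   | Jones 


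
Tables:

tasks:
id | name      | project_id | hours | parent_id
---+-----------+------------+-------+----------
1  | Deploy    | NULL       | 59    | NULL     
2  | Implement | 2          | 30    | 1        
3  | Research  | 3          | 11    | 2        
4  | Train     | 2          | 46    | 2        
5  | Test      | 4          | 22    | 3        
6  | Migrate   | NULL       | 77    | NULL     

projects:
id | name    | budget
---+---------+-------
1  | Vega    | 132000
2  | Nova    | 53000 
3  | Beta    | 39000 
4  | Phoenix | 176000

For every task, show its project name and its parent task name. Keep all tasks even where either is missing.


Two LEFT JOINs from the same base table tasks: one to projects via project_id, one to tasks itself via parent_id. Both are LEFT so every task is preserved.
Match against projects:
  - task 1 (Deploy): project_id=NULL, no match -> kept with NULL
  - task 2 (Implement): project_id=2 -> matches Nova
  - task 3 (Research): project_id=3 -> matches Beta
  - task 4 (Train): project_id=2 -> matches Nova
  - task 5 (Test): project_id=4 -> matches Phoenix
  - task 6 (Migrate): project_id=NULL, no match -> kept with NULL
Match against tasks (self):
  - task 1 (Deploy): parent_id=NULL -> NULL
  - task 2 (Implement): parent_id=1 -> Deploy
  - task 3 (Research): parent_id=2 -> Implement
  - task 4 (Train): parent_id=2 -> Implement
  - task 5 (Test): parent_id=3 -> Research
  - task 6 (Migrate): parent_id=NULL -> NULL

SQL:
SELECT a.name, b.name AS project, c.name AS parent
FROM tasks a
LEFT JOIN projects b ON a.project_id = b.id
LEFT JOIN tasks c ON a.parent_id = c.id

Result:
name      | project | parent   
----------+---------+----------
Deploy    | NULL    | NULL     
Implement | Nova    | Deploy   
Research  | Beta    | Implement
Train     | Nova    | Implement
Test      | Phoenix | Research 
Migrate   | NULL    | NULL     


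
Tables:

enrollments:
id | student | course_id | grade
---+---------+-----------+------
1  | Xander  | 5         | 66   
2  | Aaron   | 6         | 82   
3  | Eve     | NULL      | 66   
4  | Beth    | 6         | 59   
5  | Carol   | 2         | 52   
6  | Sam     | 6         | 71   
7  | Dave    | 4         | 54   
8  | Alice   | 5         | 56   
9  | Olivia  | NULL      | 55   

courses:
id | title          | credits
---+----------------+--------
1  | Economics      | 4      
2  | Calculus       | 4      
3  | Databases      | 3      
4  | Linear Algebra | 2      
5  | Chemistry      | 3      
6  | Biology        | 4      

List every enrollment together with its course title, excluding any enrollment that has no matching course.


INNER JOIN keeps only enrollments rows whose course_id matches an id in courses. Walk through each enrollment:
  - enrollment 1 (Xander): course_id=5 -> matches Chemistry
  - enrollment 2 (Aaron): course_id=6 -> matches Biology
  - enrollment 3 (Eve): course_id=NULL, no match -> dropped
  - enrollment 4 (Beth): course_id=6 -> matches Biology
  - enrollment 5 (Carol): course_id=2 -> matches Calculus
  - enrollment 6 (Sam): course_id=6 -> matches Biology
  - enrollment 7 (Dave): course_id=4 -> matches Linear Algebra
  - enrollment 8 (Alice): course_id=5 -> matches Chemistry
  - enrollment 9 (Olivia): course_id=NULL, no match -> dropped
So 2 of 9 rows are dropped.

SQL:
SELECT a.student, b.title AS course
FROM enrollments a
INNER JOIN courses b ON a.course_id = b.id

Result:
student | course        
--------+---------------
Xander  | Chemistry     
Aaron   | Biology       
Beth    | Biology       
Carol   | Calculus      
Sam     | Biology       
Dave    | Linear Algebra
Alice   | Chemistry     


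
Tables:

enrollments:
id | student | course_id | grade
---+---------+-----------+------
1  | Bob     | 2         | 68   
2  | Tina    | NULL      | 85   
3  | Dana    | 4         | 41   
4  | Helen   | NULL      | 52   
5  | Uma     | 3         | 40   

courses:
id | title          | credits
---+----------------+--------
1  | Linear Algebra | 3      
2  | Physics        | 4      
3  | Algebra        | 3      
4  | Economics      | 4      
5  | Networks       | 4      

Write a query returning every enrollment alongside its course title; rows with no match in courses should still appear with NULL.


LEFT JOIN keeps every row from enrollments (the left table); where course_id has no match in courses, the course columns become NULL. Walk through each enrollment:
  - enrollment 1 (Bob): course_id=2 -> matches Physics
  - enrollment 2 (Tina): course_id=NULL, no match -> kept with NULL
  - enrollment 3 (Dana): course_id=4 -> matches Economics
  - enrollment 4 (Helen): course_id=NULL, no match -> kept with NULL
  - enrollment 5 (Uma): course_id=3 -> matches Algebra
All 5 rows appear; 2 have NULL course.

SQL:
SELECT a.student, b.title AS course
FROM enrollments a
LEFT JOIN courses b ON a.course_id = b.id

Result:
student | course   
--------+----------
Bob     | Physics  
Tina    | NULL     
Dana    | Economics
Helen   | NULL     
Uma     | Algebra  


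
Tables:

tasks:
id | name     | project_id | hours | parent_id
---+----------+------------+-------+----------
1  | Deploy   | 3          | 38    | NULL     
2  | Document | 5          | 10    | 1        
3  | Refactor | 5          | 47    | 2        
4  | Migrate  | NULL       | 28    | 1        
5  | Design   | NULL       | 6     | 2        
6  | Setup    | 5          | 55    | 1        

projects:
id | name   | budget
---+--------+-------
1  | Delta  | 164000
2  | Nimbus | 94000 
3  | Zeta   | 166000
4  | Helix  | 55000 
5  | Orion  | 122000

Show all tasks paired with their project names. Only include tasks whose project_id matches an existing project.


INNER JOIN keeps only tasks rows whose project_id matches an id in projects. Walk through each task:
  - task 1 (Deploy): project_id=3 -> matches Zeta
  - task 2 (Document): project_id=5 -> matches Orion
  - task 3 (Refactor): project_id=5 -> matches Orion
  - task 4 (Migrate): project_id=NULL, no match -> dropped
  - task 5 (Design): project_id=NULL, no match -> dropped
  - task 6 (Setup): project_id=5 -> matches Orion
So 2 of 6 rows are dropped.

SQL:
SELECT a.name, b.name AS project
FROM tasks a
INNER JOIN projects b ON a.project_id = b.id

Result:
name     | project
---------+--------
Deploy   | Zeta   
Document | Orion  
Refactor | Orion  
Setup    | Orion  


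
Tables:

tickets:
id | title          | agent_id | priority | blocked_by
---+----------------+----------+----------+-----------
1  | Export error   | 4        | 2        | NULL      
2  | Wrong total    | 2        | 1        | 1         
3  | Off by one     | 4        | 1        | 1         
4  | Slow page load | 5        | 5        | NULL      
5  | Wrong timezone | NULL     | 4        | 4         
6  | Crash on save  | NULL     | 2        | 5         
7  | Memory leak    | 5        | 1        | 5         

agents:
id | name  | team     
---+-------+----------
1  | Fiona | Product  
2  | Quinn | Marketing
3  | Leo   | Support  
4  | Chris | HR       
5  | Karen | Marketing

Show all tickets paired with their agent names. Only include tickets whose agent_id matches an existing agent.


INNER JOIN keeps only tickets rows whose agent_id matches an id in agents. Walk through each ticket:
  - ticket 1 (Export error): agent_id=4 -> matches Chris
  - ticket 2 (Wrong total): agent_id=2 -> matches Quinn
  - ticket 3 (Off by one): agent_id=4 -> matches Chris
  - ticket 4 (Slow page load): agent_id=5 -> matches Karen
  - ticket 5 (Wrong timezone): agent_id=NULL, no match -> dropped
  - ticket 6 (Crash on save): agent_id=NULL, no match -> dropped
  - ticket 7 (Memory leak): agent_id=5 -> matches Karen
So 2 of 7 rows are dropped.

SQL:
SELECT a.title, b.name AS agent
FROM tickets a
INNER JOIN agents b ON a.agent_id = b.id

Result:
title          | agent
---------------+------
Export error   | Chris
Wrong total    | Quinn
Off by one     | Chris
Slow page load | Karen
Memory leak    | Karen


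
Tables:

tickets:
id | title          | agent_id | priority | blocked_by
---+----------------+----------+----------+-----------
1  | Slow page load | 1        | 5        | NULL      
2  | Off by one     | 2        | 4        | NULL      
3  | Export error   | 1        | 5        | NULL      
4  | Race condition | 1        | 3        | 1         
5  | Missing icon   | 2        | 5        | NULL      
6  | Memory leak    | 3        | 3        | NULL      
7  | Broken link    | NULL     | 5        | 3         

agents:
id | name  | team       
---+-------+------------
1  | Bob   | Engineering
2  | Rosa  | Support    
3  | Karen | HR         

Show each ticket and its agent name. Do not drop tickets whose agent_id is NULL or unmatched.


LEFT JOIN keeps every row from tickets (the left table); where agent_id has no match in agents, the agent columns become NULL. Walk through each ticket:
  - ticket 1 (Slow page load): agent_id=1 -> matches Bob
  - ticket 2 (Off by one): agent_id=2 -> matches Rosa
  - ticket 3 (Export error): agent_id=1 -> matches Bob
  - ticket 4 (Race condition): agent_id=1 -> matches Bob
  - ticket 5 (Missing icon): agent_id=2 -> matches Rosa
  - ticket 6 (Memory leak): agent_id=3 -> matches Karen
  - ticket 7 (Broken link): agent_id=NULL, no match -> kept with NULL
All 7 rows appear; 1 has NULL agent.

SQL:
SELECT a.title, b.name AS agent
FROM tickets a
LEFT JOIN agents b ON a.agent_id = b.id

Result:
title          | agent
---------------+------
Slow page load | Bob  
Off by one     | Rosa 
Export error   | Bob  
Race condition | Bob  
Missing icon   | Rosa 
Memory leak    | Karen
Broken link    | NULL 


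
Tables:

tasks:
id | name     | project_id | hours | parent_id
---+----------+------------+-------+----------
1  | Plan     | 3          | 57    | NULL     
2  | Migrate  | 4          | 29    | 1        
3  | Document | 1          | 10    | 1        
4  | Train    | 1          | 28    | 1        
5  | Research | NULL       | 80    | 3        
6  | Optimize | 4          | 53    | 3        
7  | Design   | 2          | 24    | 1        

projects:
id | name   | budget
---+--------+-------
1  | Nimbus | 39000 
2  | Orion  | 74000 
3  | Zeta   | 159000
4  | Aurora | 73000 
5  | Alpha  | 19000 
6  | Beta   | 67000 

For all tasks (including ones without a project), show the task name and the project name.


LEFT JOIN keeps every row from tasks (the left table); where project_id has no match in projects, the project columns become NULL. Walk through each task:
  - task 1 (Plan): project_id=3 -> matches Zeta
  - task 2 (Migrate): project_id=4 -> matches Aurora
  - task 3 (Document): project_id=1 -> matches Nimbus
  - task 4 (Train): project_id=1 -> matches Nimbus
  - task 5 (Research): project_id=NULL, no match -> kept with NULL
  - task 6 (Optimize): project_id=4 -> matches Aurora
  - task 7 (Design): project_id=2 -> matches Orion
All 7 rows appear; 1 has NULL project.

SQL:
SELECT a.name, b.name AS project
FROM tasks a
LEFT JOIN projects b ON a.project_id = b.id

Result:
name     | project
---------+--------
Plan     | Zeta   
Migrate  | Aurora 
Document | Nimbus 
Train    | Nimbus 
Research | NULL   
Optimize | Aurora 
Design   | Orion  


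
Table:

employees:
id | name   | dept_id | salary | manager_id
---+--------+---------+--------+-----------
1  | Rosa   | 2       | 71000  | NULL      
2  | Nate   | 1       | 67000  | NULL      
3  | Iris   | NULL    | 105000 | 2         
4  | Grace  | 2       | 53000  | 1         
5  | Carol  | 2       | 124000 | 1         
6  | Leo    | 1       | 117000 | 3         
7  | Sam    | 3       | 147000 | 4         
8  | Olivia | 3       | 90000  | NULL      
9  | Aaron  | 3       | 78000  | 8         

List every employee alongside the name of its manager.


This is a self-join: employees is joined to a second copy of itself, matching each row's manager_id to another row's id. Use LEFT JOIN so rows with manager_id=NULL are kept.
  - employee 1 (Rosa): manager_id=NULL -> NULL
  - employee 2 (Nate): manager_id=NULL -> NULL
  - employee 3 (Iris): manager_id=2 -> Nate
  - employee 4 (Grace): manager_id=1 -> Rosa
  - employee 5 (Carol): manager_id=1 -> Rosa
  - employee 6 (Leo): manager_id=3 -> Iris
  - employee 7 (Sam): manager_id=4 -> Grace
  - employee 8 (Olivia): manager_id=NULL -> NULL
  - employee 9 (Aaron): manager_id=8 -> Olivia

SQL:
SELECT a.name AS item, b.name AS manager
FROM employees a
LEFT JOIN employees b ON a.manager_id = b.id

Result:
item   | manager
-------+--------
Rosa   | NULL   
Nate   | NULL   
Iris   | Nate   
Grace  | Rosa   
Carol  | Rosa   
Leo    | Iris   
Sam    | Grace  
Olivia | NULL   
Aaron  | Olivia 


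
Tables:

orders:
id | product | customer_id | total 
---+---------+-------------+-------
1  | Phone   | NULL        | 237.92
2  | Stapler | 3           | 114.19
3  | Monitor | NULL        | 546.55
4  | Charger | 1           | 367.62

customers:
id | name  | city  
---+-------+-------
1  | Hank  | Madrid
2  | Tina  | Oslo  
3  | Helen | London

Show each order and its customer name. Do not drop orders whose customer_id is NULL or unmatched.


LEFT JOIN keeps every row from orders (the left table); where customer_id has no match in customers, the customer columns become NULL. Walk through each order:
  - order 1 (Phone): customer_id=NULL, no match -> kept with NULL
  - order 2 (Stapler): customer_id=3 -> matches Helen
  - order 3 (Monitor): customer_id=NULL, no match -> kept with NULL
  - order 4 (Charger): customer_id=1 -> matches Hank
All 4 rows appear; 2 have NULL customer.

SQL:
SELECT a.product, b.name AS customer
FROM orders a
LEFT JOIN customers b ON a.customer_id = b.id

Result:
product | customer
--------+---------
Phone   | NULL    
Stapler | Helen   
Monitor | NULL    
Charger | Hank    


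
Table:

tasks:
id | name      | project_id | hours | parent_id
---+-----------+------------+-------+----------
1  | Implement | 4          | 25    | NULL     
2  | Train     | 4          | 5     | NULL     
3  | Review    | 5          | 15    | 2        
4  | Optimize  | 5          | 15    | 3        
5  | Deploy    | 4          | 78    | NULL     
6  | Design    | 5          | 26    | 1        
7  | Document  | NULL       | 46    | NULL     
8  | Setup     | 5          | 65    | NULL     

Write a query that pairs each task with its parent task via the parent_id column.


This is a self-join: tasks is joined to a second copy of itself, matching each row's parent_id to another row's id. Use LEFT JOIN so rows with parent_id=NULL are kept.
  - task 1 (Implement): parent_id=NULL -> NULL
  - task 2 (Train): parent_id=NULL -> NULL
  - task 3 (Review): parent_id=2 -> Train
  - task 4 (Optimize): parent_id=3 -> Review
  - task 5 (Deploy): parent_id=NULL -> NULL
  - task 6 (Design): parent_id=1 -> Implement
  - task 7 (Document): parent_id=NULL -> NULL
  - task 8 (Setup): parent_id=NULL -> NULL

SQL:
SELECT a.name AS item, b.name AS parent
FROM tasks a
LEFT JOIN tasks b ON a.parent_id = b.id

Result:
item      | parent   
----------+----------
Implement | NULL     
Train     | NULL     
Review    | Train    
Optimize  | Review   
Deploy    | NULL     
Design    | Implement
Document  | NULL     
Setup     | NULL     


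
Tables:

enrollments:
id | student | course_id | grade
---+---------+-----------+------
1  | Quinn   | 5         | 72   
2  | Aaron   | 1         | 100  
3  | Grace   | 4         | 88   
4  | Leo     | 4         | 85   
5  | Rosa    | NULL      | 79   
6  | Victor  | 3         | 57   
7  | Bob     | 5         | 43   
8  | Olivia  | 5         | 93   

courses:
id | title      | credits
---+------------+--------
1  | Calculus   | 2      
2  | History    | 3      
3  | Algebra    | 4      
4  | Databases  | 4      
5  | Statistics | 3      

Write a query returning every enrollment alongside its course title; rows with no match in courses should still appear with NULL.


LEFT JOIN keeps every row from enrollments (the left table); where course_id has no match in courses, the course columns become NULL. Walk through each enrollment:
  - enrollment 1 (Quinn): course_id=5 -> matches Statistics
  - enrollment 2 (Aaron): course_id=1 -> matches Calculus
  - enrollment 3 (Grace): course_id=4 -> matches Databases
  - enrollment 4 (Leo): course_id=4 -> matches Databases
  - enrollment 5 (Rosa): course_id=NULL, no match -> kept with NULL
  - enrollment 6 (Victor): course_id=3 -> matches Algebra
  - enrollment 7 (Bob): course_id=5 -> matches Statistics
  - enrollment 8 (Olivia): course_id=5 -> matches Statistics
All 8 rows appear; 1 has NULL course.

SQL:
SELECT a.student, b.title AS course
FROM enrollments a
LEFT JOIN courses b ON a.course_id = b.id

Result:
student | course    
--------+-----------
Quinn   | Statistics
Aaron   | Calculus  
Grace   | Databases 
Leo     | Databases 
Rosa    | NULL      
Victor  | Algebra   
Bob     | Statistics
Olivia  | Statistics


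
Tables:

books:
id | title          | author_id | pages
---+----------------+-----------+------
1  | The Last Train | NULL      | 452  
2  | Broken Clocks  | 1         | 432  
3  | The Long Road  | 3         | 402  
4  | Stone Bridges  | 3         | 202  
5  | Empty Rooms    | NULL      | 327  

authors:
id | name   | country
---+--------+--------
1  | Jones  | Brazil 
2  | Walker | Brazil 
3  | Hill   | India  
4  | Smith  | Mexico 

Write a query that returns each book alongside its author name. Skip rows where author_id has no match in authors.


INNER JOIN keeps only books rows whose author_id matches an id in authors. Walk through each book:
  - book 1 (The Last Train): author_id=NULL, no match -> dropped
  - book 2 (Broken Clocks): author_id=1 -> matches Jones
  - book 3 (The Long Road): author_id=3 -> matches Hill
  - book 4 (Stone Bridges): author_id=3 -> matches Hill
  - book 5 (Empty Rooms): author_id=NULL, no match -> dropped
So 2 of 5 rows are dropped.

SQL:
SELECT a.title, b.name AS author
FROM books a
INNER JOIN authors b ON a.author_id = b.id

Result:
title         | author
--------------+-------
Broken Clocks | Jones 
The Long Road | Hill  
Stone Bridges | Hill  


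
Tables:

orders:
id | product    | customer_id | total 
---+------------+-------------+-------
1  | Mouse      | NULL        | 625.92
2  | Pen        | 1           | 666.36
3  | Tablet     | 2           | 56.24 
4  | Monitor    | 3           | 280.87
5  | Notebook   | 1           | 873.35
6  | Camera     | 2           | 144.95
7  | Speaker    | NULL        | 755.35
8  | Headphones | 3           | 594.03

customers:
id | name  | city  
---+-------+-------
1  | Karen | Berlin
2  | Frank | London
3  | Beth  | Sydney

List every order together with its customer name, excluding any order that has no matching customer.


INNER JOIN keeps only orders rows whose customer_id matches an id in customers. Walk through each order:
  - order 1 (Mouse): customer_id=NULL, no match -> dropped
  - order 2 (Pen): customer_id=1 -> matches Karen
  - order 3 (Tablet): customer_id=2 -> matches Frank
  - order 4 (Monitor): customer_id=3 -> matches Beth
  - order 5 (Notebook): customer_id=1 -> matches Karen
  - order 6 (Camera): customer_id=2 -> matches Frank
  - order 7 (Speaker): customer_id=NULL, no match -> dropped
  - order 8 (Headphones): customer_id=3 -> matches Beth
So 2 of 8 rows are dropped.

SQL:
SELECT a.product, b.name AS customer
FROM orders a
INNER JOIN customers b ON a.customer_id = b.id

Result:
product    | customer
-----------+---------
Pen        | Karen   
Tablet     | Frank   
Monitor    | Beth    
Notebook   | Karen   
Camera     | Frank   
Headphones | Beth    


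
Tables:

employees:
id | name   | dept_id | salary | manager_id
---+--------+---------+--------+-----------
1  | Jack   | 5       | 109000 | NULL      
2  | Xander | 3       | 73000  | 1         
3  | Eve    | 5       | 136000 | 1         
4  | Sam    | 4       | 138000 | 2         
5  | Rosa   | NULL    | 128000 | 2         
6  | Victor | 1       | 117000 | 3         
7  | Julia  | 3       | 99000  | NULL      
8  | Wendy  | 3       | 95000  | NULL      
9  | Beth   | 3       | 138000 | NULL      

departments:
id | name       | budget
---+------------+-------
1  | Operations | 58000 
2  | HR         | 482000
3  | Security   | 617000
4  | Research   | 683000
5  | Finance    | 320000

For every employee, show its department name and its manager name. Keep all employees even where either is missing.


Two LEFT JOINs from the same base table employees: one to departments via dept_id, one to employees itself via manager_id. Both are LEFT so every employee is preserved.
Match against departments:
  - employee 1 (Jack): dept_id=5 -> matches Finance
  - employee 2 (Xander): dept_id=3 -> matches Security
  - employee 3 (Eve): dept_id=5 -> matches Finance
  - employee 4 (Sam): dept_id=4 -> matches Research
  - employee 5 (Rosa): dept_id=NULL, no match -> kept with NULL
  - employee 6 (Victor): dept_id=1 -> matches Operations
  - employee 7 (Julia): dept_id=3 -> matches Security
  - employee 8 (Wendy): dept_id=3 -> matches Security
  - employee 9 (Beth): dept_id=3 -> matches Security
Match against employees (self):
  - employee 1 (Jack): manager_id=NULL -> NULL
  - employee 2 (Xander): manager_id=1 -> Jack
  - employee 3 (Eve): manager_id=1 -> Jack
  - employee 4 (Sam): manager_id=2 -> Xander
  - employee 5 (Rosa): manager_id=2 -> Xander
  - employee 6 (Victor): manager_id=3 -> Eve
  - employee 7 (Julia): manager_id=NULL -> NULL
  - employee 8 (Wendy): manager_id=NULL -> NULL
  - employee 9 (Beth): manager_id=NULL -> NULL

SQL:
SELECT a.name, b.name AS department, c.name AS manager
FROM employees a
LEFT JOIN departments b ON a.dept_id = b.id
LEFT JOIN employees c ON a.manager_id = c.id

Result:
name   | department | manager
-------+------------+--------
Jack   | Finance    | NULL   
Xander | Security   | Jack   
Eve    | Finance    | Jack   
Sam    | Research   | Xander 
Rosa   | NULL       | Xander 
Victor | Operations | Eve    
Julia  | Security   | NULL   
Wendy  | Security   | NULL   
Beth   | Security   | NULL   


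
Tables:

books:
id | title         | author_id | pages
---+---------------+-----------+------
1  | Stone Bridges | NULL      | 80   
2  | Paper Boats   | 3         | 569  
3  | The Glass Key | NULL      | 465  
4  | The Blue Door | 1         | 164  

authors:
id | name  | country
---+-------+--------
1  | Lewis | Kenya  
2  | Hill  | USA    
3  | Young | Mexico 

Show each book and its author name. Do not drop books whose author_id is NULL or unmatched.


LEFT JOIN keeps every row from books (the left table); where author_id has no match in authors, the author columns become NULL. Walk through each book:
  - book 1 (Stone Bridges): author_id=NULL, no match -> kept with NULL
  - book 2 (Paper Boats): author_id=3 -> matches Young
  - book 3 (The Glass Key): author_id=NULL, no match -> kept with NULL
  - book 4 (The Blue Door): author_id=1 -> matches Lewis
All 4 rows appear; 2 have NULL author.

SQL:
SELECT a.title, b.name AS author
FROM books a
LEFT JOIN authors b ON a.author_id = b.id

Result:
title         | author
--------------+-------
Stone Bridges | NULL  
Paper Boats   | Young 
The Glass Key | NULL  
The Blue Door | Lewis 


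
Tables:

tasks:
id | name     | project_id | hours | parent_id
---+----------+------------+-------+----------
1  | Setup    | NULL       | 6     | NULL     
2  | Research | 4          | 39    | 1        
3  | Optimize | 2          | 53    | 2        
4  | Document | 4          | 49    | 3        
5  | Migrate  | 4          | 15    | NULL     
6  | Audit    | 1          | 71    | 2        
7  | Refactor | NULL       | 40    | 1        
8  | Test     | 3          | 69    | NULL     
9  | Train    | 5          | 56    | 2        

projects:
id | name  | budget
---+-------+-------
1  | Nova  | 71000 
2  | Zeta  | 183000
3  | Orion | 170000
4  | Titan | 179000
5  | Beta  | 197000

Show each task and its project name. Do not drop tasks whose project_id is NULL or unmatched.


LEFT JOIN keeps every row from tasks (the left table); where project_id has no match in projects, the project columns become NULL. Walk through each task:
  - task 1 (Setup): project_id=NULL, no match -> kept with NULL
  - task 2 (Research): project_id=4 -> matches Titan
  - task 3 (Optimize): project_id=2 -> matches Zeta
  - task 4 (Document): project_id=4 -> matches Titan
  - task 5 (Migrate): project_id=4 -> matches Titan
  - task 6 (Audit): project_id=1 -> matches Nova
  - task 7 (Refactor): project_id=NULL, no match -> kept with NULL
  - task 8 (Test): project_id=3 -> matches Orion
  - task 9 (Train): project_id=5 -> matches Beta
All 9 rows appear; 2 have NULL project.

SQL:
SELECT a.name, b.name AS project
FROM tasks a
LEFT JOIN projects b ON a.project_id = b.id

Result:
name     | project
---------+--------
Setup    | NULL   
Research | Titan  
Optimize | Zeta   
Document | Titan  
Migrate  | Titan  
Audit    | Nova   
Refactor | NULL   
Test     | Orion  
Train    | Beta   


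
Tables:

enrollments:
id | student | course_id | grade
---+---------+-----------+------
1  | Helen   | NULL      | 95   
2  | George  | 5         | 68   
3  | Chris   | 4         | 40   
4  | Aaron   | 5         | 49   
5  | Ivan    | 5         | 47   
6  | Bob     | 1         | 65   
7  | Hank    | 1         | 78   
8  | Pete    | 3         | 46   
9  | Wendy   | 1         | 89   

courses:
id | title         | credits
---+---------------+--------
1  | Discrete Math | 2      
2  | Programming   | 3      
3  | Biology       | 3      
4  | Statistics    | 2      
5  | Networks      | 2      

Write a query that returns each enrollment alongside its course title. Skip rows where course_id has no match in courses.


INNER JOIN keeps only enrollments rows whose course_id matches an id in courses. Walk through each enrollment:
  - enrollment 1 (Helen): course_id=NULL, no match -> dropped
  - enrollment 2 (George): course_id=5 -> matches Networks
  - enrollment 3 (Chris): course_id=4 -> matches Statistics
  - enrollment 4 (Aaron): course_id=5 -> matches Networks
  - enrollment 5 (Ivan): course_id=5 -> matches Networks
  - enrollment 6 (Bob): course_id=1 -> matches Discrete Math
  - enrollment 7 (Hank): course_id=1 -> matches Discrete Math
  - enrollment 8 (Pete): course_id=3 -> matches Biology
  - enrollment 9 (Wendy): course_id=1 -> matches Discrete Math
So 1 of 9 rows is dropped.

SQL:
SELECT a.student, b.title AS course
FROM enrollments a
INNER JOIN courses b ON a.course_id = b.id

Result:
student | course       
--------+--------------
George  | Networks     
Chris   | Statistics   
Aaron   | Networks     
Ivan    | Networks     
Bob     | Discrete Math
Hank    | Discrete Math
Pete    | Biology      
Wendy   | Discrete Math


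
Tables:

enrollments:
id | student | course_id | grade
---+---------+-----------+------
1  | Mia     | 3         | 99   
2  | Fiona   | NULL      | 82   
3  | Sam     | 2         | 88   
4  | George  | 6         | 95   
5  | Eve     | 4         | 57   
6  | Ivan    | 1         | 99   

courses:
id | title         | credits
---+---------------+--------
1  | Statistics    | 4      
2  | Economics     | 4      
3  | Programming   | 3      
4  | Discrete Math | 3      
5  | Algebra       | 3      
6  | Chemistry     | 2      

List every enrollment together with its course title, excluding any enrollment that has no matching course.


INNER JOIN keeps only enrollments rows whose course_id matches an id in courses. Walk through each enrollment:
  - enrollment 1 (Mia): course_id=3 -> matches Programming
  - enrollment 2 (Fiona): course_id=NULL, no match -> dropped
  - enrollment 3 (Sam): course_id=2 -> matches Economics
  - enrollment 4 (George): course_id=6 -> matches Chemistry
  - enrollment 5 (Eve): course_id=4 -> matches Discrete Math
  - enrollment 6 (Ivan): course_id=1 -> matches Statistics
So 1 of 6 rows is dropped.

SQL:
SELECT a.student, b.title AS course
FROM enrollments a
INNER JOIN courses b ON a.course_id = b.id

Result:
student | course       
--------+--------------
Mia     | Programming  
Sam     | Economics    
George  | Chemistry    
Eve     | Discrete Math
Ivan    | Statistics   


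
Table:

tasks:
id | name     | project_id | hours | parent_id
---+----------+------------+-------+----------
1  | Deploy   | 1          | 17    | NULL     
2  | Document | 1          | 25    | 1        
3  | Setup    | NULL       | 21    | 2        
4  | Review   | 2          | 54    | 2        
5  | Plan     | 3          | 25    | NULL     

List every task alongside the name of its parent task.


This is a self-join: tasks is joined to a second copy of itself, matching each row's parent_id to another row's id. Use LEFT JOIN so rows with parent_id=NULL are kept.
  - task 1 (Deploy): parent_id=NULL -> NULL
  - task 2 (Document): parent_id=1 -> Deploy
  - task 3 (Setup): parent_id=2 -> Document
  - task 4 (Review): parent_id=2 -> Document
  - task 5 (Plan): parent_id=NULL -> NULL

SQL:
SELECT a.name AS item, b.name AS parent
FROM tasks a
LEFT JOIN tasks b ON a.parent_id = b.id

Result:
item     | parent  
---------+---------
Deploy   | NULL    
Document | Deploy  
Setup    | Document
Review   | Document
Plan     | NULL    
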